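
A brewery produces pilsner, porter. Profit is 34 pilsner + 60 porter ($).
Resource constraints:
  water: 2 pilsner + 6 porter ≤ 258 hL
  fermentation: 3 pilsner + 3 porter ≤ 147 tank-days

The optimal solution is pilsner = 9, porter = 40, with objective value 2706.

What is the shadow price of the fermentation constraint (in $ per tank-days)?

7

At the optimum: water uses 258 of 258 (binding); fermentation uses 147 of 147 (binding).
Dual feasibility on the basic columns requires 2·y_water + 3·y_fermentation = 34, 6·y_water + 3·y_fermentation = 60.
This yields shadow prices y_water = 6.5, y_fermentation = 7.
Shadow price of fermentation = 7.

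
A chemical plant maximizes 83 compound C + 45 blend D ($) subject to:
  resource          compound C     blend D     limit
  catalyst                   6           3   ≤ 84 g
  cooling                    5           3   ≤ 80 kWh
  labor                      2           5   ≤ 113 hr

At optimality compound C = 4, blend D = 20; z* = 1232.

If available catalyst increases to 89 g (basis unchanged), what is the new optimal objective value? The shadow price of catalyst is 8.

1272

Δb = 5, so new z* = 1232 + (8)·(5) = 1232 + 40 = 1272.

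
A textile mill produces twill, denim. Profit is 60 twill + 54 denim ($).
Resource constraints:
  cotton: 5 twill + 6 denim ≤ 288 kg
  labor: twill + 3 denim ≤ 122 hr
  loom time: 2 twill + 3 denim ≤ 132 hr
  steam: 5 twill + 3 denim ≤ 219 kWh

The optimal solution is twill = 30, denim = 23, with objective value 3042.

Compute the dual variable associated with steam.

Check each constraint at x*: cotton 288/288 (tight); labor 99/122 (slack 23); loom time 129/132 (slack 3); steam 219/219 (tight).
Since labor, loom time are not tight, their duals are 0.
From A_Bᵀ y = c: 5·y_cotton + 5·y_steam = 60; 6·y_cotton + 3·y_steam = 54.
This yields shadow prices y_cotton = 6, y_steam = 6.
Shadow price of steam = 6.

6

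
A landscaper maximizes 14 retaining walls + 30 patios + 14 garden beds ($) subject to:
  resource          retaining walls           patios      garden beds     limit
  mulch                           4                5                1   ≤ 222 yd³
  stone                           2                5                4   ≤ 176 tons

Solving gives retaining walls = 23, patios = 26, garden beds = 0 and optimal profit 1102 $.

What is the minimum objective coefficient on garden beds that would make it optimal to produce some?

Check each constraint at x*: mulch 222/222 (tight); stone 176/176 (tight).
The binding rows give the dual system: 4·y_mulch + 2·y_stone = 14 and 5·y_mulch + 5·y_stone = 30.
→ y_mulch = 1 and y_stone = 5.
garden beds enters the basis when its profit ≥ yᵀa₃ = 1·1 + 5·4 = 21.

21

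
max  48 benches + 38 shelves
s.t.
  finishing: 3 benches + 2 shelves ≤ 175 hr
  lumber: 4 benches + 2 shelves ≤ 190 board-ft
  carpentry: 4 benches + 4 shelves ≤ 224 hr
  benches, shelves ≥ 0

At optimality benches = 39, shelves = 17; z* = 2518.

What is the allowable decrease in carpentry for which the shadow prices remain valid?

34

Binding constraints: lumber, carpentry. The basis is B = [[4,2],[4,4]] with det 8.
Per unit decrease in carpentry, x* moves by d = (0.25, -0.5).
The basis stays optimal until shelves reaches 0; allowable decrease = 34 hr.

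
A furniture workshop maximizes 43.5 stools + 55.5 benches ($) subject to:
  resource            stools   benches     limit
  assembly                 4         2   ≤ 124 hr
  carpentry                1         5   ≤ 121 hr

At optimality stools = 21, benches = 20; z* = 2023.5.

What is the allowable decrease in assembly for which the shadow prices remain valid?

Binding constraints: assembly, carpentry. The basis is B = [[4,2],[1,5]] with det 18.
Per unit decrease in assembly, x* moves by d = (-0.2778, 0.0556).
The basis stays optimal until stools reaches 0; allowable decrease = 75.6 hr.

75.6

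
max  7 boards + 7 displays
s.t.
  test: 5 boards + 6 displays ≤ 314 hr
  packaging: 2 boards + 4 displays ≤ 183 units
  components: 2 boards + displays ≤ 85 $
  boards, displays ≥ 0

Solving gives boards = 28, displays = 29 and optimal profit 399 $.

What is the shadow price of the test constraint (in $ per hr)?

1

At the optimum: test uses 314 of 314 (binding); packaging uses 172 of 183 (slack = 11); components uses 85 of 85 (binding).
Slack constraints have shadow price 0 (complementary slackness).
Dual feasibility on the basic columns requires 5·y_test + 2·y_components = 7, 6·y_test + 1·y_components = 7.
→ y_test = 1 and y_components = 1.
Shadow price of test = 1.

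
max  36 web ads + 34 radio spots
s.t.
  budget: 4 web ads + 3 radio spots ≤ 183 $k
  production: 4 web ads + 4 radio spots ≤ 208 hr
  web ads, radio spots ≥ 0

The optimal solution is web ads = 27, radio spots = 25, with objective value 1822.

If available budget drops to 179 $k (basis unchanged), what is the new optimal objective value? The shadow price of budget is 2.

1814

Δb = -4, so new z* = 1822 + (2)·(-4) = 1822 − 8 = 1814.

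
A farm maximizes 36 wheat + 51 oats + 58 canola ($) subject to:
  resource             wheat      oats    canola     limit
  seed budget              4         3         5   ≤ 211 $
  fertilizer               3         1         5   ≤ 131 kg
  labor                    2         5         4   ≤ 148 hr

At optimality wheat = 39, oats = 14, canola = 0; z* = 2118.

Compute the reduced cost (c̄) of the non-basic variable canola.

Binding: fertilizer and labor. Non-binding: seed budget (13 unused).
Slack constraints have shadow price 0 (complementary slackness).
The binding rows give the dual system: 3·y_fertilizer + 2·y_labor = 36 and 1·y_fertilizer + 5·y_labor = 51.
Solving: y_fertilizer = 6, y_labor = 9.
Reduced cost of canola: c₃ − yᵀa₃ = 58 − (6·5 + 9·4) = 58 − 66 = -8.

-8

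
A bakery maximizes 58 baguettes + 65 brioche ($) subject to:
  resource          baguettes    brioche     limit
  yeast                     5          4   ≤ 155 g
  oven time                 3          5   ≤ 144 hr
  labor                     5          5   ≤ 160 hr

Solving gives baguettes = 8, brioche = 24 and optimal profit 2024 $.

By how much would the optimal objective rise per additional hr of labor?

9.5

At the optimum: yeast uses 136 of 155 (slack = 19); oven time uses 144 of 144 (binding); labor uses 160 of 160 (binding).
Slack constraints have shadow price 0 (complementary slackness).
Dual feasibility on the basic columns requires 3·y_oven time + 5·y_labor = 58, 5·y_oven time + 5·y_labor = 65.
→ y_oven time = 3.5 and y_labor = 9.5.
Shadow price of labor = 9.5.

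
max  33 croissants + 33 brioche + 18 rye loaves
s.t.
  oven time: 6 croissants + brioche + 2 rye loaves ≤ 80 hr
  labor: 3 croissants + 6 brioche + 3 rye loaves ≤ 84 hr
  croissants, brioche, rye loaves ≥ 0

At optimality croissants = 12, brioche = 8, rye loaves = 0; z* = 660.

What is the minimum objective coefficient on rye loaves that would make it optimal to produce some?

21

Check each constraint at x*: oven time 80/80 (tight); labor 84/84 (tight).
Dual feasibility on the basic columns requires 6·y_oven time + 3·y_labor = 33, 1·y_oven time + 6·y_labor = 33.
Solving: y_oven time = 3, y_labor = 5.
rye loaves enters the basis when its profit ≥ yᵀa₃ = 3·2 + 5·3 = 21.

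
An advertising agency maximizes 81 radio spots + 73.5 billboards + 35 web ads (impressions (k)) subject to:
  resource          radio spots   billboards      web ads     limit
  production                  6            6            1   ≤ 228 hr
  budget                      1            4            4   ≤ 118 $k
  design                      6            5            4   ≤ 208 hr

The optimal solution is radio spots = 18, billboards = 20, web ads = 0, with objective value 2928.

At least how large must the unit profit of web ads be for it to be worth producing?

36

Check each constraint at x*: production 228/228 (tight); budget 98/118 (slack 20); design 208/208 (tight).
Slack constraints have shadow price 0 (complementary slackness).
The binding rows give the dual system: 6·y_production + 6·y_design = 81 and 6·y_production + 5·y_design = 73.5.
Solving: y_production = 6, y_design = 7.5.
web ads enters the basis when its profit ≥ yᵀa₃ = 6·1 + 7.5·4 = 36.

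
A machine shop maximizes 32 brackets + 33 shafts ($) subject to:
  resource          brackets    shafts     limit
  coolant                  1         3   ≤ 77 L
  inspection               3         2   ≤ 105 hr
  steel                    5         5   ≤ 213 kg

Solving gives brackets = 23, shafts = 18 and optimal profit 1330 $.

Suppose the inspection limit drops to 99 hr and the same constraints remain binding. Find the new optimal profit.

1276

Binding: coolant and inspection. Non-binding: steel (8 unused).
Since steel is not tight, its dual is 0.
From A_Bᵀ y = c: 1·y_coolant + 3·y_inspection = 32; 3·y_coolant + 2·y_inspection = 33.
This yields shadow prices y_coolant = 5, y_inspection = 9.
Δz = y_inspection·Δb = 9 × (-6) = -54, so new z* = 1330 − 54 = 1276.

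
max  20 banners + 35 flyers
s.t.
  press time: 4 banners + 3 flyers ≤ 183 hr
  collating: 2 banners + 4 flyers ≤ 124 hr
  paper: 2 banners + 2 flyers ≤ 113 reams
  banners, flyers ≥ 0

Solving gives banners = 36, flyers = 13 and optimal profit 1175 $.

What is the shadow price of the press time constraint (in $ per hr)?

Check each constraint at x*: press time 183/183 (tight); collating 124/124 (tight); paper 98/113 (slack 15).
By complementary slackness, y = 0 for the non-binding constraint.
The binding rows give the dual system: 4·y_press time + 2·y_collating = 20 and 3·y_press time + 4·y_collating = 35.
Solving: y_press time = 1, y_collating = 8.
Shadow price of press time = 1.

1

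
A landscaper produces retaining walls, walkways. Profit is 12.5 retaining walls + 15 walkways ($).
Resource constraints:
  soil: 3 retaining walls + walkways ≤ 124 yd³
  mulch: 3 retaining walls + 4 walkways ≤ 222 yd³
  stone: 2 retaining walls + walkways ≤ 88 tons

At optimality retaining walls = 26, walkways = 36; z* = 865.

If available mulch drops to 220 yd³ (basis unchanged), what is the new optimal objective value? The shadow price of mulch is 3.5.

858

Δb = -2, so new z* = 865 + (3.5)·(-2) = 865 − 7 = 858.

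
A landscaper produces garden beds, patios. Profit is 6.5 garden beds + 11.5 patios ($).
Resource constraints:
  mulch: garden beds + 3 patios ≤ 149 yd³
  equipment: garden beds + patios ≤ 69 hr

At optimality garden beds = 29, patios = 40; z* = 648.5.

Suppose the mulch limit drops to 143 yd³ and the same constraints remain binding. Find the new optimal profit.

At the optimum: mulch uses 149 of 149 (binding); equipment uses 69 of 69 (binding).
Dual feasibility on the basic columns requires 1·y_mulch + 1·y_equipment = 6.5, 3·y_mulch + 1·y_equipment = 11.5.
This yields shadow prices y_mulch = 2.5, y_equipment = 4.
Δz = y_mulch·Δb = 2.5 × (-6) = -15, so new z* = 648.5 − 15 = 633.5.

633.5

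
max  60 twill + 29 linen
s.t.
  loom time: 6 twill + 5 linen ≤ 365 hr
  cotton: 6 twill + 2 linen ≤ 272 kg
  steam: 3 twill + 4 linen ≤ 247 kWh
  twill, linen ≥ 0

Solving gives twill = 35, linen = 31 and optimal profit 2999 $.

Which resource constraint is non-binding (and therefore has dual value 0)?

steam

loom time: 365/365 (binding)
cotton: 272/272 (binding)
steam: 229/247 (slack 18)
By complementary slackness, a constraint with positive slack has shadow price 0 → steam.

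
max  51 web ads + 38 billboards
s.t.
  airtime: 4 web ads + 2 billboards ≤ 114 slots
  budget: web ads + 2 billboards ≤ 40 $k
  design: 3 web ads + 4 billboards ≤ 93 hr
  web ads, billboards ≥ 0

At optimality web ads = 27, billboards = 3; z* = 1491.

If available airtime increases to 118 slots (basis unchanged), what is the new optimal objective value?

Check each constraint at x*: airtime 114/114 (tight); budget 33/40 (slack 7); design 93/93 (tight).
By complementary slackness, y = 0 for the non-binding constraint.
The binding rows give the dual system: 4·y_airtime + 3·y_design = 51 and 2·y_airtime + 4·y_design = 38.
This yields shadow prices y_airtime = 9, y_design = 5.
Δz = y_airtime·Δb = 9 × (4) = 36, so new z* = 1491 + 36 = 1527.

1527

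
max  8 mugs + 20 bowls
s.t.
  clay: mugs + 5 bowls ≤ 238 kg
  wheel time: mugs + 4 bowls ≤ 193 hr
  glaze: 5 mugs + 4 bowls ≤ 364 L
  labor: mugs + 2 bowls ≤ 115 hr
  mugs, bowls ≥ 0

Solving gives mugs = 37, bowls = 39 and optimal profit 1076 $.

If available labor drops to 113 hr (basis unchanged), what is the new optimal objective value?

1064

Check each constraint at x*: clay 232/238 (slack 6); wheel time 193/193 (tight); glaze 341/364 (slack 23); labor 115/115 (tight).
By complementary slackness, y = 0 for the non-binding constraints.
Dual feasibility on the basic columns requires 1·y_wheel time + 1·y_labor = 8, 4·y_wheel time + 2·y_labor = 20.
Solving: y_wheel time = 2, y_labor = 6.
Δz = y_labor·Δb = 6 × (-2) = -12, so new z* = 1076 − 12 = 1064.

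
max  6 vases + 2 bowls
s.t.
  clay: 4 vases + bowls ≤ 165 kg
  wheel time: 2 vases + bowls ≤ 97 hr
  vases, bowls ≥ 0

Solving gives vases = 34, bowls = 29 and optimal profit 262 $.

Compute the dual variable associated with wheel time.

1

Both clay and wheel time are binding at x*.
From A_Bᵀ y = c: 4·y_clay + 2·y_wheel time = 6; 1·y_clay + 1·y_wheel time = 2.
Solving: y_clay = 1, y_wheel time = 1.
Shadow price of wheel time = 1.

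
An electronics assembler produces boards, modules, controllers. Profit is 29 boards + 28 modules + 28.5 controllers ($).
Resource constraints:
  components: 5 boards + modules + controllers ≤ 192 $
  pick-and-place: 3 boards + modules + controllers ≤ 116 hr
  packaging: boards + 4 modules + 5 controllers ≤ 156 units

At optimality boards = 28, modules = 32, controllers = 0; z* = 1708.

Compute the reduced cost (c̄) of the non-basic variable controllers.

-4.5

Check each constraint at x*: components 172/192 (slack 20); pick-and-place 116/116 (tight); packaging 156/156 (tight).
By complementary slackness, y = 0 for the non-binding constraint.
From A_Bᵀ y = c: 3·y_pick-and-place + 1·y_packaging = 29; 1·y_pick-and-place + 4·y_packaging = 28.
Solving: y_pick-and-place = 8, y_packaging = 5.
Reduced cost of controllers: c₃ − yᵀa₃ = 28.5 − (8·1 + 5·5) = 28.5 − 33 = -4.5.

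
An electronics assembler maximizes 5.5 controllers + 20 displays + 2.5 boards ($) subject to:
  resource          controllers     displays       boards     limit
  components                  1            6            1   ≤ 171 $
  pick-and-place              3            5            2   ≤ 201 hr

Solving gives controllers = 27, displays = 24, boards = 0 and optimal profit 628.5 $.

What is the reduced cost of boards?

-2

Check each constraint at x*: components 171/171 (tight); pick-and-place 201/201 (tight).
From A_Bᵀ y = c: 1·y_components + 3·y_pick-and-place = 5.5; 6·y_components + 5·y_pick-and-place = 20.
→ y_components = 2.5 and y_pick-and-place = 1.
Reduced cost of boards: c₃ − yᵀa₃ = 2.5 − (2.5·1 + 1·2) = 2.5 − 4.5 = -2.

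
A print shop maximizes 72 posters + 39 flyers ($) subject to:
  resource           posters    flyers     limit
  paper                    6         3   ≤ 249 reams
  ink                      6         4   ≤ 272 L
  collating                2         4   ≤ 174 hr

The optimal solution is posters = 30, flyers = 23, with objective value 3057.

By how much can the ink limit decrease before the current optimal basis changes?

Binding constraints: paper, ink. The basis is B = [[6,3],[6,4]] with det 6.
Per unit decrease in ink, x* moves by d = (0.5, -1).
The basis stays optimal until flyers reaches 0; allowable decrease = 23 L.

23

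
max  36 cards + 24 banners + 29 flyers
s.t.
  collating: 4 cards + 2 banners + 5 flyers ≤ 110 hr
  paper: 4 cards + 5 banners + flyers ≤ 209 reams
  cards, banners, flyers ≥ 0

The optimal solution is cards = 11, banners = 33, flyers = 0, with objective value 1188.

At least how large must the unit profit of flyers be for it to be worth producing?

37

Both collating and paper are binding at x*.
The binding rows give the dual system: 4·y_collating + 4·y_paper = 36 and 2·y_collating + 5·y_paper = 24.
→ y_collating = 7 and y_paper = 2.
flyers enters the basis when its profit ≥ yᵀa₃ = 7·5 + 2·1 = 37.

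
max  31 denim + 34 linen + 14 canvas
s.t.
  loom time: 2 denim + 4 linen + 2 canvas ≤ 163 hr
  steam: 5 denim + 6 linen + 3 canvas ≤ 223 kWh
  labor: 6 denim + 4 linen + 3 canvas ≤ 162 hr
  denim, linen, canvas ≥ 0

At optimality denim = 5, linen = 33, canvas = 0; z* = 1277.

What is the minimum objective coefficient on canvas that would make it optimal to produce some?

Check each constraint at x*: loom time 142/163 (slack 21); steam 223/223 (tight); labor 162/162 (tight).
By complementary slackness, y = 0 for the non-binding constraint.
Dual feasibility on the basic columns requires 5·y_steam + 6·y_labor = 31, 6·y_steam + 4·y_labor = 34.
This yields shadow prices y_steam = 5, y_labor = 1.
canvas enters the basis when its profit ≥ yᵀa₃ = 5·3 + 1·3 = 18.

18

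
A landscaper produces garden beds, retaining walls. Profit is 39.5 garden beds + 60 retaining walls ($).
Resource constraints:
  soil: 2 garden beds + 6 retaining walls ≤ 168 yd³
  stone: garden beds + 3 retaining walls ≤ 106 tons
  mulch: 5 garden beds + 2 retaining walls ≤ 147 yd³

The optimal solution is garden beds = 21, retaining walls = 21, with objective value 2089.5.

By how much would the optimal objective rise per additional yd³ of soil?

8.5

Check each constraint at x*: soil 168/168 (tight); stone 84/106 (slack 22); mulch 147/147 (tight).
Slack constraints have shadow price 0 (complementary slackness).
From A_Bᵀ y = c: 2·y_soil + 5·y_mulch = 39.5; 6·y_soil + 2·y_mulch = 60.
→ y_soil = 8.5 and y_mulch = 4.5.
Shadow price of soil = 8.5.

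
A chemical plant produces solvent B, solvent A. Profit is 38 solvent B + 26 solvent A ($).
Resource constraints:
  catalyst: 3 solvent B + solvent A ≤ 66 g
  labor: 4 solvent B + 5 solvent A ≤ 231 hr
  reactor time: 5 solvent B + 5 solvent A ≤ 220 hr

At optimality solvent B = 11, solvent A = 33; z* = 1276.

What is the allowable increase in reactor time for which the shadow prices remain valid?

Binding constraints: catalyst, reactor time. The basis is B = [[3,1],[5,5]] with det 10.
Per unit increase in reactor time, x* moves by d = (-0.1, 0.3).
The basis stays optimal until labor becomes binding; allowable increase = 20 hr.

20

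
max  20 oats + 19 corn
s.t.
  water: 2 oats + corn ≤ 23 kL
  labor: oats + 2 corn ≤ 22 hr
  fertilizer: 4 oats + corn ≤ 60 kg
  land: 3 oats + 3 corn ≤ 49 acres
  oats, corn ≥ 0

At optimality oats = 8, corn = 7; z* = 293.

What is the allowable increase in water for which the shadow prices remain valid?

4

Binding constraints: water, labor. The basis is B = [[2,1],[1,2]] with det 3.
Per unit increase in water, x* moves by d = (0.6667, -0.3333).
The basis stays optimal until land becomes binding; allowable increase = 4 kL.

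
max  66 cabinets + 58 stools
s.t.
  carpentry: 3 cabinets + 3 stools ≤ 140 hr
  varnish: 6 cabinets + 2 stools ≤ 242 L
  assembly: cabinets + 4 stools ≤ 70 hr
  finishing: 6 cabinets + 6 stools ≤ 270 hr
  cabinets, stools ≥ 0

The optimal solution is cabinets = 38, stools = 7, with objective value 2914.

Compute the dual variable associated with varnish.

At the optimum: carpentry uses 135 of 140 (slack = 5); varnish uses 242 of 242 (binding); assembly uses 66 of 70 (slack = 4); finishing uses 270 of 270 (binding).
Slack constraints have shadow price 0 (complementary slackness).
From A_Bᵀ y = c: 6·y_varnish + 6·y_finishing = 66; 2·y_varnish + 6·y_finishing = 58.
This yields shadow prices y_varnish = 2, y_finishing = 9.
Shadow price of varnish = 2.

2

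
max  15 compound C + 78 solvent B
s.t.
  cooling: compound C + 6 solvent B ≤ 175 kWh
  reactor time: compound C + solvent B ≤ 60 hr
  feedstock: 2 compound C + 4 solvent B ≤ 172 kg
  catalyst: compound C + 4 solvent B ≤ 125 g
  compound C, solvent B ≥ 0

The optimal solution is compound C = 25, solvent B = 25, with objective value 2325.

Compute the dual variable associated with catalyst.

Check each constraint at x*: cooling 175/175 (tight); reactor time 50/60 (slack 10); feedstock 150/172 (slack 22); catalyst 125/125 (tight).
Slack constraints have shadow price 0 (complementary slackness).
Dual feasibility on the basic columns requires 1·y_cooling + 1·y_catalyst = 15, 6·y_cooling + 4·y_catalyst = 78.
Solving: y_cooling = 9, y_catalyst = 6.
Shadow price of catalyst = 6.

6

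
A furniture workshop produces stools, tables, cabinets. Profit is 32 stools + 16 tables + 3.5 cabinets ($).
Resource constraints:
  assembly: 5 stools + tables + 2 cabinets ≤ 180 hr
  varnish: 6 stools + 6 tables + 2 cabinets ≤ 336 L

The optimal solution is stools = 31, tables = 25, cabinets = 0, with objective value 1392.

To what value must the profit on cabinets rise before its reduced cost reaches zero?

12

Check each constraint at x*: assembly 180/180 (tight); varnish 336/336 (tight).
Dual feasibility on the basic columns requires 5·y_assembly + 6·y_varnish = 32, 1·y_assembly + 6·y_varnish = 16.
→ y_assembly = 4 and y_varnish = 2.
cabinets enters the basis when its profit ≥ yᵀa₃ = 4·2 + 2·2 = 12.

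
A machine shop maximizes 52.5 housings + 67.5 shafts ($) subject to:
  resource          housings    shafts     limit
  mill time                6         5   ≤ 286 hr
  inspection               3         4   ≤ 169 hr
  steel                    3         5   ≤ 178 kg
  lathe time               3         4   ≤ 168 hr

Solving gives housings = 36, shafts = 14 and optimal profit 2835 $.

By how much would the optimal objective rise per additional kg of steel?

9.5

Binding: mill time and steel. Non-binding: inspection (5 unused), lathe time (4 unused).
Slack constraints have shadow price 0 (complementary slackness).
Dual feasibility on the basic columns requires 6·y_mill time + 3·y_steel = 52.5, 5·y_mill time + 5·y_steel = 67.5.
→ y_mill time = 4 and y_steel = 9.5.
Shadow price of steel = 9.5.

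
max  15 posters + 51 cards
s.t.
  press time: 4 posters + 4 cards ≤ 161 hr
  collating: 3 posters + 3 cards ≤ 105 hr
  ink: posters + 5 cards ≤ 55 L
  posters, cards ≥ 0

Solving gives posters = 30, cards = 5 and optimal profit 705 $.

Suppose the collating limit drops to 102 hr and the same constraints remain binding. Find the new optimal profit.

Check each constraint at x*: press time 140/161 (slack 21); collating 105/105 (tight); ink 55/55 (tight).
By complementary slackness, y = 0 for the non-binding constraint.
Dual feasibility on the basic columns requires 3·y_collating + 1·y_ink = 15, 3·y_collating + 5·y_ink = 51.
→ y_collating = 2 and y_ink = 9.
Δz = y_collating·Δb = 2 × (-3) = -6, so new z* = 705 − 6 = 699.

699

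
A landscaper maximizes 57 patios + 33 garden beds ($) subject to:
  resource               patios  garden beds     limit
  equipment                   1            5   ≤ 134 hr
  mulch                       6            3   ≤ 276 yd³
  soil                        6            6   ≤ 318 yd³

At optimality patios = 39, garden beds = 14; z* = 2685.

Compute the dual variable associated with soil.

1.5

Check each constraint at x*: equipment 109/134 (slack 25); mulch 276/276 (tight); soil 318/318 (tight).
Since equipment is not tight, its dual is 0.
The binding rows give the dual system: 6·y_mulch + 6·y_soil = 57 and 3·y_mulch + 6·y_soil = 33.
Solving: y_mulch = 8, y_soil = 1.5.
Shadow price of soil = 1.5.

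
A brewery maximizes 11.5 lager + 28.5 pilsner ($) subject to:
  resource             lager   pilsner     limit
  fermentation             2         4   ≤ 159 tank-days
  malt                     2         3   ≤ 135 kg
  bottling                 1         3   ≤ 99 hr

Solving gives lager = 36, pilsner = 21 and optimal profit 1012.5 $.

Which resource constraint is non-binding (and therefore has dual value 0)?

fermentation

fermentation: 156/159 (slack 3)
malt: 135/135 (binding)
bottling: 99/99 (binding)
By complementary slackness, a constraint with positive slack has shadow price 0 → fermentation.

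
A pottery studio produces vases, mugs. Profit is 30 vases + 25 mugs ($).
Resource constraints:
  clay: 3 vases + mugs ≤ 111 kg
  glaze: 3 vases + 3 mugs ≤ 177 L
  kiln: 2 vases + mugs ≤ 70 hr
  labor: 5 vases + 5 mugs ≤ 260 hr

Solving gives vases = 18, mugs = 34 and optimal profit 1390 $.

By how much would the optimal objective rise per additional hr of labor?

At the optimum: clay uses 88 of 111 (slack = 23); glaze uses 156 of 177 (slack = 21); kiln uses 70 of 70 (binding); labor uses 260 of 260 (binding).
Since clay, glaze are not tight, their duals are 0.
The binding rows give the dual system: 2·y_kiln + 5·y_labor = 30 and 1·y_kiln + 5·y_labor = 25.
This yields shadow prices y_kiln = 5, y_labor = 4.
Shadow price of labor = 4.

4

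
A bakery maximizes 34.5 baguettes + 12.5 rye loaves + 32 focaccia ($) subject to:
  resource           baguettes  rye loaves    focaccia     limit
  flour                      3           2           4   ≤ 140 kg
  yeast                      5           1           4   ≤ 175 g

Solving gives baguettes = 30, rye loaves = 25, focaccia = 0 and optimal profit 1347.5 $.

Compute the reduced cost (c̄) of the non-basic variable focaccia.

-2

At the optimum: flour uses 140 of 140 (binding); yeast uses 175 of 175 (binding).
Dual feasibility on the basic columns requires 3·y_flour + 5·y_yeast = 34.5, 2·y_flour + 1·y_yeast = 12.5.
Solving: y_flour = 4, y_yeast = 4.5.
Reduced cost of focaccia: c₃ − yᵀa₃ = 32 − (4·4 + 4.5·4) = 32 − 34 = -2.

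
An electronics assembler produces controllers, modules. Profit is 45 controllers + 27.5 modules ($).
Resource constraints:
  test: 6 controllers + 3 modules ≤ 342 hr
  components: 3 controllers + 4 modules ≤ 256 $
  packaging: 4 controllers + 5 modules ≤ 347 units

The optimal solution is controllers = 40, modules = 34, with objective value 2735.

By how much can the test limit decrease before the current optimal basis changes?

150

Binding constraints: test, components. The basis is B = [[6,3],[3,4]] with det 15.
Per unit decrease in test, x* moves by d = (-0.2667, 0.2).
The basis stays optimal until controllers reaches 0; allowable decrease = 150 hr.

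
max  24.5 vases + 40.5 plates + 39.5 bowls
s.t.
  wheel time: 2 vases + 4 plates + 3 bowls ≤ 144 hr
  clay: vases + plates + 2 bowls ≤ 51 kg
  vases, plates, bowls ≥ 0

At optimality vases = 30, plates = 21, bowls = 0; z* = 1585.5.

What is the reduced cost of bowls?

Check each constraint at x*: wheel time 144/144 (tight); clay 51/51 (tight).
Dual feasibility on the basic columns requires 2·y_wheel time + 1·y_clay = 24.5, 4·y_wheel time + 1·y_clay = 40.5.
→ y_wheel time = 8 and y_clay = 8.5.
Reduced cost of bowls: c₃ − yᵀa₃ = 39.5 − (8·3 + 8.5·2) = 39.5 − 41 = -1.5.

-1.5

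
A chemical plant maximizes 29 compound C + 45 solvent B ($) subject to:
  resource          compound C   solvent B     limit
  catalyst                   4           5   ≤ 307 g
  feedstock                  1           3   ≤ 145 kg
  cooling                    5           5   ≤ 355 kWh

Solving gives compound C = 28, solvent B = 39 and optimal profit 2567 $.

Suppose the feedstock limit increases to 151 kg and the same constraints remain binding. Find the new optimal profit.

Check each constraint at x*: catalyst 307/307 (tight); feedstock 145/145 (tight); cooling 335/355 (slack 20).
By complementary slackness, y = 0 for the non-binding constraint.
From A_Bᵀ y = c: 4·y_catalyst + 1·y_feedstock = 29; 5·y_catalyst + 3·y_feedstock = 45.
This yields shadow prices y_catalyst = 6, y_feedstock = 5.
Δz = y_feedstock·Δb = 5 × (6) = 30, so new z* = 2567 + 30 = 2597.

2597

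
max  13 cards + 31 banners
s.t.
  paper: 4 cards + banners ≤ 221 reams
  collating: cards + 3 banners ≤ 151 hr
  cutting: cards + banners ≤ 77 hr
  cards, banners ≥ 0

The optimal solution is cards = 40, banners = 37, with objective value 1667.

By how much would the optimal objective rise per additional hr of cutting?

At the optimum: paper uses 197 of 221 (slack = 24); collating uses 151 of 151 (binding); cutting uses 77 of 77 (binding).
Since paper is not tight, its dual is 0.
The binding rows give the dual system: 1·y_collating + 1·y_cutting = 13 and 3·y_collating + 1·y_cutting = 31.
This yields shadow prices y_collating = 9, y_cutting = 4.
Shadow price of cutting = 4.

4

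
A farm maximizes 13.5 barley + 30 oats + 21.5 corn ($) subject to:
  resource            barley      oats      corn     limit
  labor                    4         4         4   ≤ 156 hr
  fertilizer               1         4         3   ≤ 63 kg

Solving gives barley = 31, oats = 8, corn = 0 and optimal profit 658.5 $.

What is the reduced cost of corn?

-3

At the optimum: labor uses 156 of 156 (binding); fertilizer uses 63 of 63 (binding).
From A_Bᵀ y = c: 4·y_labor + 1·y_fertilizer = 13.5; 4·y_labor + 4·y_fertilizer = 30.
Solving: y_labor = 2, y_fertilizer = 5.5.
Reduced cost of corn: c₃ − yᵀa₃ = 21.5 − (2·4 + 5.5·3) = 21.5 − 24.5 = -3.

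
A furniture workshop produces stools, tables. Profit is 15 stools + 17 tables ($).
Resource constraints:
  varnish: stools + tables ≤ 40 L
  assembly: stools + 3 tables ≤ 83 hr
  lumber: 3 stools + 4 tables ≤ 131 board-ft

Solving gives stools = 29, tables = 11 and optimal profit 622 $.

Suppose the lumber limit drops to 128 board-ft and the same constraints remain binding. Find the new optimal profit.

616

Check each constraint at x*: varnish 40/40 (tight); assembly 62/83 (slack 21); lumber 131/131 (tight).
Slack constraints have shadow price 0 (complementary slackness).
The binding rows give the dual system: 1·y_varnish + 3·y_lumber = 15 and 1·y_varnish + 4·y_lumber = 17.
Solving: y_varnish = 9, y_lumber = 2.
Δz = y_lumber·Δb = 2 × (-3) = -6, so new z* = 622 − 6 = 616.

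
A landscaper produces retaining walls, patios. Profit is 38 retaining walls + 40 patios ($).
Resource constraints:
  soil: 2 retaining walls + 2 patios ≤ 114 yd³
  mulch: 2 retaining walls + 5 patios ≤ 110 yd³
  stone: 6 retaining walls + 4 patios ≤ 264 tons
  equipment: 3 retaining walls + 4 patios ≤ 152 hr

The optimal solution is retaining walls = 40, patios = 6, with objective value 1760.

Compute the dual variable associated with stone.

5

Binding: mulch and stone. Non-binding: soil (22 unused), equipment (8 unused).
Since soil, equipment are not tight, their duals are 0.
The binding rows give the dual system: 2·y_mulch + 6·y_stone = 38 and 5·y_mulch + 4·y_stone = 40.
→ y_mulch = 4 and y_stone = 5.
Shadow price of stone = 5.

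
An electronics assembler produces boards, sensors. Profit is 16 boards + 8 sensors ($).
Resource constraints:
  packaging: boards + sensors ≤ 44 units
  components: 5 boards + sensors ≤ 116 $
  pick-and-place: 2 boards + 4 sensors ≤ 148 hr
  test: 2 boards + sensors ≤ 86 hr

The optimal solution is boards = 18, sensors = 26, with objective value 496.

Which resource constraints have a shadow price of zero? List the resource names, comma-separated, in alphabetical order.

packaging: 44/44 (binding)
components: 116/116 (binding)
pick-and-place: 140/148 (slack 8)
test: 62/86 (slack 24)
By complementary slackness, a constraint with positive slack has shadow price 0 → pick-and-place, test.

pick-and-place, test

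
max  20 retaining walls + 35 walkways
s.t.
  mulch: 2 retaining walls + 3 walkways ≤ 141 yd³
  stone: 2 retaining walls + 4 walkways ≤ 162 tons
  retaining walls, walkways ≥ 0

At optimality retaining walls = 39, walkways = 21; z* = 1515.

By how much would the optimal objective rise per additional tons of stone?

At the optimum: mulch uses 141 of 141 (binding); stone uses 162 of 162 (binding).
The binding rows give the dual system: 2·y_mulch + 2·y_stone = 20 and 3·y_mulch + 4·y_stone = 35.
→ y_mulch = 5 and y_stone = 5.
Shadow price of stone = 5.

5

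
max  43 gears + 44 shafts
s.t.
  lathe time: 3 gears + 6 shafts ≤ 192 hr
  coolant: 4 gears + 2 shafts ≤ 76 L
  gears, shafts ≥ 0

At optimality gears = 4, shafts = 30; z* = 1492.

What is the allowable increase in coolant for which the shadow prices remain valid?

Binding constraints: lathe time, coolant. The basis is B = [[3,6],[4,2]] with det -18.
Per unit increase in coolant, x* moves by d = (0.3333, -0.1667).
The basis stays optimal until shafts reaches 0; allowable increase = 180 L.

180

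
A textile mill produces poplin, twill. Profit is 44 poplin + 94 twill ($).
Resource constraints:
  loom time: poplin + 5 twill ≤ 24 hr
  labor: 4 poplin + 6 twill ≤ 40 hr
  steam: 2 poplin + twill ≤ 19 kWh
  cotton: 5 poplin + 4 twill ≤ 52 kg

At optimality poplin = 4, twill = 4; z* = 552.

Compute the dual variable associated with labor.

9

Binding: loom time and labor. Non-binding: steam (7 unused), cotton (16 unused).
By complementary slackness, y = 0 for the non-binding constraints.
Dual feasibility on the basic columns requires 1·y_loom time + 4·y_labor = 44, 5·y_loom time + 6·y_labor = 94.
Solving: y_loom time = 8, y_labor = 9.
Shadow price of labor = 9.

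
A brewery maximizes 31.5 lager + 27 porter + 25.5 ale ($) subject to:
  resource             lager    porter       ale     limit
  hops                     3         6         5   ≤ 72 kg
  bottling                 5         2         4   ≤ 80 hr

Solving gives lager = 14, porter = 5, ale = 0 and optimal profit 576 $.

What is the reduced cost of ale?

-7.5

Check each constraint at x*: hops 72/72 (tight); bottling 80/80 (tight).
The binding rows give the dual system: 3·y_hops + 5·y_bottling = 31.5 and 6·y_hops + 2·y_bottling = 27.
Solving: y_hops = 3, y_bottling = 4.5.
Reduced cost of ale: c₃ − yᵀa₃ = 25.5 − (3·5 + 4.5·4) = 25.5 − 33 = -7.5.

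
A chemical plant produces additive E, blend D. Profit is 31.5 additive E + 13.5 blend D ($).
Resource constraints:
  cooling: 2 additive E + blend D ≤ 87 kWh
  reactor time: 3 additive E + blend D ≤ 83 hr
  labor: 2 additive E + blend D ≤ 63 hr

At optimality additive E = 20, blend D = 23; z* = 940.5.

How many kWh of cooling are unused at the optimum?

24

cooling used = 2·20 + 1·23 = 63; slack = 87 − 63 = 24.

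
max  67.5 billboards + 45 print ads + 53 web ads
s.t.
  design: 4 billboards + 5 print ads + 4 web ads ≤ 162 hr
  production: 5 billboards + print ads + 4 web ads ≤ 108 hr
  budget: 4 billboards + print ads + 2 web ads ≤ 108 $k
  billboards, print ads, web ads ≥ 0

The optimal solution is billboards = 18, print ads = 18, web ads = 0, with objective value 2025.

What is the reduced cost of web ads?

Binding: design and production. Non-binding: budget (18 unused).
By complementary slackness, y = 0 for the non-binding constraint.
The binding rows give the dual system: 4·y_design + 5·y_production = 67.5 and 5·y_design + 1·y_production = 45.
Solving: y_design = 7.5, y_production = 7.5.
Reduced cost of web ads: c₃ − yᵀa₃ = 53 − (7.5·4 + 7.5·4) = 53 − 60 = -7.

-7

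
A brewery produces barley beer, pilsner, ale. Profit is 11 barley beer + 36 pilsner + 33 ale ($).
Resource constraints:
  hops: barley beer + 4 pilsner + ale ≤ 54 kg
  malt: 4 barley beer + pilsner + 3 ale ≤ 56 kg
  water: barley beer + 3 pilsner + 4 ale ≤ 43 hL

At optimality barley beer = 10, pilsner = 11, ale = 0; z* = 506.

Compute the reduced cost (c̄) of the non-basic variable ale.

-2

Check each constraint at x*: hops 54/54 (tight); malt 51/56 (slack 5); water 43/43 (tight).
By complementary slackness, y = 0 for the non-binding constraint.
From A_Bᵀ y = c: 1·y_hops + 1·y_water = 11; 4·y_hops + 3·y_water = 36.
This yields shadow prices y_hops = 3, y_water = 8.
Reduced cost of ale: c₃ − yᵀa₃ = 33 − (3·1 + 8·4) = 33 − 35 = -2.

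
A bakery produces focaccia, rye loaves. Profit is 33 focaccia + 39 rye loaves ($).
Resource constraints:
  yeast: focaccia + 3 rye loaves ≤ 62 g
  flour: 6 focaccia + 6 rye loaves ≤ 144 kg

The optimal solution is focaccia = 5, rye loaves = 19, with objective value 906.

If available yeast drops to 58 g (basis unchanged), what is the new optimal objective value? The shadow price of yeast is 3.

Δb = -4, so new z* = 906 + (3)·(-4) = 906 − 12 = 894.

894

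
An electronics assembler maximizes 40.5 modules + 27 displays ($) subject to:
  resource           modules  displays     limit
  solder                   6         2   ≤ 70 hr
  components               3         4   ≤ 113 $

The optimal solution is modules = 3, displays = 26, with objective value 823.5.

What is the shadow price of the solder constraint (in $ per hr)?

Both solder and components are binding at x*.
Dual feasibility on the basic columns requires 6·y_solder + 3·y_components = 40.5, 2·y_solder + 4·y_components = 27.
This yields shadow prices y_solder = 4.5, y_components = 4.5.
Shadow price of solder = 4.5.

4.5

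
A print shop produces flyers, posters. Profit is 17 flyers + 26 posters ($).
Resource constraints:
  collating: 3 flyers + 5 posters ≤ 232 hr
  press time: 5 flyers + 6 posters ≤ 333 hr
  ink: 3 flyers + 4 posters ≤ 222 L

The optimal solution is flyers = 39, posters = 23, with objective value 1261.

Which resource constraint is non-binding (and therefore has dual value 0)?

collating: 232/232 (binding)
press time: 333/333 (binding)
ink: 209/222 (slack 13)
By complementary slackness, a constraint with positive slack has shadow price 0 → ink.

ink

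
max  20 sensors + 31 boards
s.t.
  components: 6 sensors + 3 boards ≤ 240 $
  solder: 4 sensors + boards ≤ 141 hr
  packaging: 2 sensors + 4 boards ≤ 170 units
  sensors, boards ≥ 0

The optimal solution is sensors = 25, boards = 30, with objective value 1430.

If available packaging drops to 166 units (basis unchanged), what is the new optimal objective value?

1402

Check each constraint at x*: components 240/240 (tight); solder 130/141 (slack 11); packaging 170/170 (tight).
Slack constraints have shadow price 0 (complementary slackness).
From A_Bᵀ y = c: 6·y_components + 2·y_packaging = 20; 3·y_components + 4·y_packaging = 31.
Solving: y_components = 1, y_packaging = 7.
Δz = y_packaging·Δb = 7 × (-4) = -28, so new z* = 1430 − 28 = 1402.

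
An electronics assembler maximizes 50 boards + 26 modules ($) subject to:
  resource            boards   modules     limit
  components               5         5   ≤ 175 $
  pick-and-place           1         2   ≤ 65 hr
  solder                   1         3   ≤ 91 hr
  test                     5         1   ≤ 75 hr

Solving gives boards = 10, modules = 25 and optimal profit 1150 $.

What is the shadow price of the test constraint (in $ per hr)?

At the optimum: components uses 175 of 175 (binding); pick-and-place uses 60 of 65 (slack = 5); solder uses 85 of 91 (slack = 6); test uses 75 of 75 (binding).
Since pick-and-place, solder are not tight, their duals are 0.
The binding rows give the dual system: 5·y_components + 5·y_test = 50 and 5·y_components + 1·y_test = 26.
→ y_components = 4 and y_test = 6.
Shadow price of test = 6.

6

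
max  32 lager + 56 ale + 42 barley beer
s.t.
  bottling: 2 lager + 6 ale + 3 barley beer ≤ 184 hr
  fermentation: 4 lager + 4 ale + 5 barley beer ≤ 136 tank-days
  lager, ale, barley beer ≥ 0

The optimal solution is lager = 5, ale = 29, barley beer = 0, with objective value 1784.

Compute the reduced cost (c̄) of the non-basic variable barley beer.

Check each constraint at x*: bottling 184/184 (tight); fermentation 136/136 (tight).
From A_Bᵀ y = c: 2·y_bottling + 4·y_fermentation = 32; 6·y_bottling + 4·y_fermentation = 56.
This yields shadow prices y_bottling = 6, y_fermentation = 5.
Reduced cost of barley beer: c₃ − yᵀa₃ = 42 − (6·3 + 5·5) = 42 − 43 = -1.

-1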